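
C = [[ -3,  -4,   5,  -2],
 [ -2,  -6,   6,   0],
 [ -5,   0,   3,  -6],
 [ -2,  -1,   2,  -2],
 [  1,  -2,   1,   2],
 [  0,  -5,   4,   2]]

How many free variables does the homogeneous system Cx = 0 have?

2

Row reduce to echelon form.
R2 ← R2 − (2/3)·R1: [0, -10/3, 8/3, 4/3]
R3 ← R3 − (5/3)·R1: [0, 20/3, -16/3, -8/3]
R4 ← R4 − (2/3)·R1: [0, 5/3, -4/3, -2/3]
R5 ← R5 + (1/3)·R1: [0, -10/3, 8/3, 4/3]
R3 ← R3 + (2)·R2: [0, 0, 0, 0]
R4 ← R4 + (1/2)·R2: [0, 0, 0, 0]
R5 ← R5 − R2: [0, 0, 0, 0]
R6 ← R6 − (3/2)·R2: [0, 0, 0, 0]
2 nonzero rows, so rank(C) = 2.
C has 4 columns; by rank–nullity, nullity = 4 − 2 = 2.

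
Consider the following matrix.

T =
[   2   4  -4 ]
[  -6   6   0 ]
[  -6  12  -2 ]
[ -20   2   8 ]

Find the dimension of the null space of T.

0

Row reduce to echelon form.
R2 ← R2 + (3)·R1: [0, 18, -12]
R3 ← R3 + (3)·R1: [0, 24, -14]
R4 ← R4 + (10)·R1: [0, 42, -32]
R3 ← R3 − (4/3)·R2: [0, 0, 2]
R4 ← R4 − (7/3)·R2: [0, 0, -4]
R4 ← R4 + (2)·R3: [0, 0, 0]
3 nonzero rows, so rank(T) = 3.
T has 3 columns; by rank–nullity, nullity = 3 − 3 = 0.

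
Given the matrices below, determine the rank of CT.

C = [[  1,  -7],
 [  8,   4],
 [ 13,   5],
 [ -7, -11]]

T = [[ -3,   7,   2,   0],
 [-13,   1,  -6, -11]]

2

First compute CT:
[[ 88,   0,  44,  77],
 [-76,  60,  -8, -44],
 [-104,  96,  -4, -55],
 [164, -60,  52, 121]]
Now row reduce the product.
R2 ← R2 + (19/22)·R1: [0, 60, 30, 45/2]
R3 ← R3 + (13/11)·R1: [0, 96, 48, 36]
R4 ← R4 − (41/22)·R1: [0, -60, -30, -45/2]
R3 ← R3 − (8/5)·R2: [0, 0, 0, 0]
R4 ← R4 + R2: [0, 0, 0, 0]
2 nonzero rows, so rank(CT) = 2.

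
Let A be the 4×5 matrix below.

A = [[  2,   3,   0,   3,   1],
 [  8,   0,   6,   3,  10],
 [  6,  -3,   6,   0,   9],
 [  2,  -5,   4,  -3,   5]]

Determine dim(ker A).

3

Row reduce to echelon form.
R2 ← R2 − (4)·R1: [0, -12, 6, -9, 6]
R3 ← R3 − (3)·R1: [0, -12, 6, -9, 6]
R4 ← R4 − R1: [0, -8, 4, -6, 4]
R3 ← R3 − R2: [0, 0, 0, 0, 0]
R4 ← R4 − (2/3)·R2: [0, 0, 0, 0, 0]
2 nonzero rows, so rank(A) = 2.
A has 5 columns; by rank–nullity, nullity = 5 − 2 = 3.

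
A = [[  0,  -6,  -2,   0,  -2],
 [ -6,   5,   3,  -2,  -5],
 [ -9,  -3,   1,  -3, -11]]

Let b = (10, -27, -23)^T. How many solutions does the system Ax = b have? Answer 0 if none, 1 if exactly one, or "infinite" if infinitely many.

Row reduce the augmented matrix [A | b].
Swap R1 ↔ R2
R3 ← R3 − (3/2)·R1: [0, -21/2, -7/2, 0, -7/2, 35/2]
R3 ← R3 − (7/4)·R2: [0, 0, 0, 0, 0, 0]
The echelon form has 2 nonzero rows, and every pivot lies in the first 5 columns, so rank(A) = rank([A|b]) = 2.
The system is consistent.
rank = 2 < 5 unknowns, so there are infinitely many solutions.

infinite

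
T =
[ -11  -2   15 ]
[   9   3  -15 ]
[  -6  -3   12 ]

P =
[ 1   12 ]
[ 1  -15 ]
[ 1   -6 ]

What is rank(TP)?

2

First compute TP:
[[  2, -192],
 [ -3, 153],
 [  3, -99]]
Now row reduce the product.
R2 ← R2 + (3/2)·R1: [0, -135]
R3 ← R3 − (3/2)·R1: [0, 189]
R3 ← R3 + (7/5)·R2: [0, 0]
2 nonzero rows, so rank(TP) = 2.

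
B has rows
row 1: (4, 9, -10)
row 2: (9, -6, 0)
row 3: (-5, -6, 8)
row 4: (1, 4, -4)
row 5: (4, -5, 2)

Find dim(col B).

Row reduce to echelon form.
R2 ← R2 − (9/4)·R1: [0, -105/4, 45/2]
R3 ← R3 + (5/4)·R1: [0, 21/4, -9/2]
R4 ← R4 − (1/4)·R1: [0, 7/4, -3/2]
R5 ← R5 − R1: [0, -14, 12]
R3 ← R3 + (1/5)·R2: [0, 0, 0]
R4 ← R4 + (1/15)·R2: [0, 0, 0]
R5 ← R5 − (8/15)·R2: [0, 0, 0]
Echelon form has 2 nonzero rows, so rank(B) = 2.
The column space has dimension equal to the rank: 2.

2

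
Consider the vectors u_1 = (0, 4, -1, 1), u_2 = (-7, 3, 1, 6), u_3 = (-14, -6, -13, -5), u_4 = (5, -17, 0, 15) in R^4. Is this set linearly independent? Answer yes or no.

yes

Form the matrix with these vectors as rows and row reduce.
Swap R1 ↔ R2
R3 ← R3 − (2)·R1: [0, -12, -15, -17]
R4 ← R4 + (5/7)·R1: [0, -104/7, 5/7, 135/7]
R3 ← R3 + (3)·R2: [0, 0, -18, -14]
R4 ← R4 + (26/7)·R2: [0, 0, -3, 23]
R4 ← R4 − (1/6)·R3: [0, 0, 0, 76/3]
4 nonzero rows, so the 4 vectors span a space of dimension 4.
Since 4 = 4, the vectors are linearly independent.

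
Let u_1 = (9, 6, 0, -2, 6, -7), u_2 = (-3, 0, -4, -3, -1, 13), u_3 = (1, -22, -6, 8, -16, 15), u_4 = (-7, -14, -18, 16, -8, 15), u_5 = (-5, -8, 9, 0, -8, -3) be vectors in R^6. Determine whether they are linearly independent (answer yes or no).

no

Form the matrix with these vectors as rows and row reduce.
R2 ← R2 + (1/3)·R1: [0, 2, -4, -11/3, 1, 32/3]
R3 ← R3 − (1/9)·R1: [0, -68/3, -6, 74/9, -50/3, 142/9]
R4 ← R4 + (7/9)·R1: [0, -28/3, -18, 130/9, -10/3, 86/9]
R5 ← R5 + (5/9)·R1: [0, -14/3, 9, -10/9, -14/3, -62/9]
R3 ← R3 + (34/3)·R2: [0, 0, -154/3, -100/3, -16/3, 410/3]
R4 ← R4 + (14/3)·R2: [0, 0, -110/3, -8/3, 4/3, 178/3]
R5 ← R5 + (7/3)·R2: [0, 0, -1/3, -29/3, -7/3, 18]
R4 ← R4 − (5/7)·R3: [0, 0, 0, 148/7, 36/7, -268/7]
R5 ← R5 − (1/154)·R3: [0, 0, 0, -2183/231, -177/77, 3953/231]
R5 ← R5 + (59/132)·R4: [0, 0, 0, 0, 0, 0]
4 nonzero rows, so the 5 vectors span a space of dimension 4.
Since 4 < 5, the vectors are linearly dependent.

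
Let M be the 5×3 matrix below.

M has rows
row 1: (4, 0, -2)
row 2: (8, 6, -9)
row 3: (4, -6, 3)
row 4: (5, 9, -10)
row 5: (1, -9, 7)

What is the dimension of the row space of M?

Row reduce to echelon form.
R2 ← R2 − (2)·R1: [0, 6, -5]
R3 ← R3 − R1: [0, -6, 5]
R4 ← R4 − (5/4)·R1: [0, 9, -15/2]
R5 ← R5 − (1/4)·R1: [0, -9, 15/2]
R3 ← R3 + R2: [0, 0, 0]
R4 ← R4 − (3/2)·R2: [0, 0, 0]
R5 ← R5 + (3/2)·R2: [0, 0, 0]
Echelon form has 2 nonzero rows, so rank(M) = 2.
The row space has dimension equal to the rank: 2.

2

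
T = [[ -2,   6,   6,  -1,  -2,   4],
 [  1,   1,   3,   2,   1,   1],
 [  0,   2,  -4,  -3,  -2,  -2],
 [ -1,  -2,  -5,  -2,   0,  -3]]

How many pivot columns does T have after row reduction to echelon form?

4

Row reduce to echelon form.
R2 ← R2 + (1/2)·R1: [0, 4, 6, 3/2, 0, 3]
R4 ← R4 − (1/2)·R1: [0, -5, -8, -3/2, 1, -5]
R3 ← R3 − (1/2)·R2: [0, 0, -7, -15/4, -2, -7/2]
R4 ← R4 + (5/4)·R2: [0, 0, -1/2, 3/8, 1, -5/4]
R4 ← R4 − (1/14)·R3: [0, 0, 0, 9/14, 8/7, -1]
Echelon form has 4 nonzero rows, so rank(T) = 4.
Each nonzero row contributes one pivot column: 4 pivot columns.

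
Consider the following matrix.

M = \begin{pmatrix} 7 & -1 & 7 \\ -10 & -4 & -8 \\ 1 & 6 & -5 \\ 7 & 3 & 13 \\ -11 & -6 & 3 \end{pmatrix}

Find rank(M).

3

Row reduce to echelon form.
R2 ← R2 + (10/7)·R1: [0, -38/7, 2]
R3 ← R3 − (1/7)·R1: [0, 43/7, -6]
R4 ← R4 − R1: [0, 4, 6]
R5 ← R5 + (11/7)·R1: [0, -53/7, 14]
R3 ← R3 + (43/38)·R2: [0, 0, -71/19]
R4 ← R4 + (14/19)·R2: [0, 0, 142/19]
R5 ← R5 − (53/38)·R2: [0, 0, 213/19]
R4 ← R4 + (2)·R3: [0, 0, 0]
R5 ← R5 + (3)·R3: [0, 0, 0]
Echelon form has 3 nonzero rows, so rank(M) = 3.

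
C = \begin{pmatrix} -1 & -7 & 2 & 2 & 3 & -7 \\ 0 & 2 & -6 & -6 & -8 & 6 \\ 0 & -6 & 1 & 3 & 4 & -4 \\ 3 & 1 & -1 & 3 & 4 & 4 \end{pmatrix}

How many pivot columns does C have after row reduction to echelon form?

4

Row reduce to echelon form.
R4 ← R4 + (3)·R1: [0, -20, 5, 9, 13, -17]
R3 ← R3 + (3)·R2: [0, 0, -17, -15, -20, 14]
R4 ← R4 + (10)·R2: [0, 0, -55, -51, -67, 43]
R4 ← R4 − (55/17)·R3: [0, 0, 0, -42/17, -39/17, -39/17]
Echelon form has 4 nonzero rows, so rank(C) = 4.
Each nonzero row contributes one pivot column: 4 pivot columns.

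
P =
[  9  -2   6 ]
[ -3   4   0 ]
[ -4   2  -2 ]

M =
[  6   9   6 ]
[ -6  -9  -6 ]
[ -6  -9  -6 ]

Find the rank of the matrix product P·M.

1

First compute PM:
[[ 30,  45,  30],
 [-42, -63, -42],
 [-24, -36, -24]]
Now row reduce the product.
R2 ← R2 + (7/5)·R1: [0, 0, 0]
R3 ← R3 + (4/5)·R1: [0, 0, 0]
1 nonzero row, so rank(PM) = 1.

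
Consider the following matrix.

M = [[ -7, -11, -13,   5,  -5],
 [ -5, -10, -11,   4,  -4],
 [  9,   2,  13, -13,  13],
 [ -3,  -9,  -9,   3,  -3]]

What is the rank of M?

Row reduce to echelon form.
R2 ← R2 − (5/7)·R1: [0, -15/7, -12/7, 3/7, -3/7]
R3 ← R3 + (9/7)·R1: [0, -85/7, -26/7, -46/7, 46/7]
R4 ← R4 − (3/7)·R1: [0, -30/7, -24/7, 6/7, -6/7]
R3 ← R3 − (17/3)·R2: [0, 0, 6, -9, 9]
R4 ← R4 − (2)·R2: [0, 0, 0, 0, 0]
Echelon form has 3 nonzero rows, so rank(M) = 3.

3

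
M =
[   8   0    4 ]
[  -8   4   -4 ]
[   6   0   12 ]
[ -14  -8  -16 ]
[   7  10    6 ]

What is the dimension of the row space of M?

3

Row reduce to echelon form.
R2 ← R2 + R1: [0, 4, 0]
R3 ← R3 − (3/4)·R1: [0, 0, 9]
R4 ← R4 + (7/4)·R1: [0, -8, -9]
R5 ← R5 − (7/8)·R1: [0, 10, 5/2]
R4 ← R4 + (2)·R2: [0, 0, -9]
R5 ← R5 − (5/2)·R2: [0, 0, 5/2]
R4 ← R4 + R3: [0, 0, 0]
R5 ← R5 − (5/18)·R3: [0, 0, 0]
Echelon form has 3 nonzero rows, so rank(M) = 3.
The row space has dimension equal to the rank: 3.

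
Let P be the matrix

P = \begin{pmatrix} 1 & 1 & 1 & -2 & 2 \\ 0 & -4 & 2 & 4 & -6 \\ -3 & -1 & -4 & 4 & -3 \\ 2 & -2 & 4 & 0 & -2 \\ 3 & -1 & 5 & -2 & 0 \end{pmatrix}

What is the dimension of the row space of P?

2

Row reduce to echelon form.
R3 ← R3 + (3)·R1: [0, 2, -1, -2, 3]
R4 ← R4 − (2)·R1: [0, -4, 2, 4, -6]
R5 ← R5 − (3)·R1: [0, -4, 2, 4, -6]
R3 ← R3 + (1/2)·R2: [0, 0, 0, 0, 0]
R4 ← R4 − R2: [0, 0, 0, 0, 0]
R5 ← R5 − R2: [0, 0, 0, 0, 0]
Echelon form has 2 nonzero rows, so rank(P) = 2.
The row space has dimension equal to the rank: 2.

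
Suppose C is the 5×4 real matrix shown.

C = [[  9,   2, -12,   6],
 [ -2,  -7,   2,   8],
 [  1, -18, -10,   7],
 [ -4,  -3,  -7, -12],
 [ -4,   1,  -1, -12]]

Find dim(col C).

Row reduce to echelon form.
R2 ← R2 + (2/9)·R1: [0, -59/9, -2/3, 28/3]
R3 ← R3 − (1/9)·R1: [0, -164/9, -26/3, 19/3]
R4 ← R4 + (4/9)·R1: [0, -19/9, -37/3, -28/3]
R5 ← R5 + (4/9)·R1: [0, 17/9, -19/3, -28/3]
R3 ← R3 − (164/59)·R2: [0, 0, -402/59, -1157/59]
R4 ← R4 − (19/59)·R2: [0, 0, -715/59, -728/59]
R5 ← R5 + (17/59)·R2: [0, 0, -385/59, -392/59]
R4 ← R4 − (715/402)·R3: [0, 0, 0, 9061/402]
R5 ← R5 − (385/402)·R3: [0, 0, 0, 4879/402]
R5 ← R5 − (7/13)·R4: [0, 0, 0, 0]
Echelon form has 4 nonzero rows, so rank(C) = 4.
The column space has dimension equal to the rank: 4.

4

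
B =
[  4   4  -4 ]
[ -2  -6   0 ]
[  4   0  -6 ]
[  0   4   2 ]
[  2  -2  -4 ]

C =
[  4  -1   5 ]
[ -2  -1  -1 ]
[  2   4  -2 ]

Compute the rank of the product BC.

2

First compute BC:
[[  0, -24,  24],
 [  4,   8,  -4],
 [  4, -28,  32],
 [ -4,   4,  -8],
 [  4, -16,  20]]
Now row reduce the product.
Swap R1 ↔ R2
R3 ← R3 − R1: [0, -36, 36]
R4 ← R4 + R1: [0, 12, -12]
R5 ← R5 − R1: [0, -24, 24]
R3 ← R3 − (3/2)·R2: [0, 0, 0]
R4 ← R4 + (1/2)·R2: [0, 0, 0]
R5 ← R5 − R2: [0, 0, 0]
2 nonzero rows, so rank(BC) = 2.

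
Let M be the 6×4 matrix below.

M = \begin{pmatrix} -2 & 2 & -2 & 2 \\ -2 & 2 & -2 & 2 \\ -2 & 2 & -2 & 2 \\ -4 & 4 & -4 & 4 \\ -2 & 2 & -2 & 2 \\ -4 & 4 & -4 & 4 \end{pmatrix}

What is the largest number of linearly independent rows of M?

Row reduce to echelon form.
R2 ← R2 − R1: [0, 0, 0, 0]
R3 ← R3 − R1: [0, 0, 0, 0]
R4 ← R4 − (2)·R1: [0, 0, 0, 0]
R5 ← R5 − R1: [0, 0, 0, 0]
R6 ← R6 − (2)·R1: [0, 0, 0, 0]
Echelon form has 1 nonzero row, so rank(M) = 1.
The rank gives the maximum number of linearly independent rows: 1.

1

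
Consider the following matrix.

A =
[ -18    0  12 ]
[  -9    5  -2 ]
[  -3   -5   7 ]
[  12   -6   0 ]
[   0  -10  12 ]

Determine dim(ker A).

Row reduce to echelon form.
R2 ← R2 − (1/2)·R1: [0, 5, -8]
R3 ← R3 − (1/6)·R1: [0, -5, 5]
R4 ← R4 + (2/3)·R1: [0, -6, 8]
R3 ← R3 + R2: [0, 0, -3]
R4 ← R4 + (6/5)·R2: [0, 0, -8/5]
R5 ← R5 + (2)·R2: [0, 0, -4]
R4 ← R4 − (8/15)·R3: [0, 0, 0]
R5 ← R5 − (4/3)·R3: [0, 0, 0]
3 nonzero rows, so rank(A) = 3.
A has 3 columns; by rank–nullity, nullity = 3 − 3 = 0.

0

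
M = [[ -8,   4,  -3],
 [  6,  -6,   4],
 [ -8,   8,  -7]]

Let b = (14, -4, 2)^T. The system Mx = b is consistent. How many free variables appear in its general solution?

Row reduce the augmented matrix [M | b].
R2 ← R2 + (3/4)·R1: [0, -3, 7/4, 13/2]
R3 ← R3 − R1: [0, 4, -4, -12]
R3 ← R3 + (4/3)·R2: [0, 0, -5/3, -10/3]
The echelon form has 3 nonzero rows, and every pivot lies in the first 3 columns, so rank(M) = rank([M|b]) = 3.
The system is consistent.
Free variables = (unknowns) − (rank) = 3 − 3 = 0.

0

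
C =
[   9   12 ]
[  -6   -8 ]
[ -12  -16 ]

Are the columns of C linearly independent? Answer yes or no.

Row reduce C to echelon form.
R2 ← R2 + (2/3)·R1: [0, 0]
R3 ← R3 + (4/3)·R1: [0, 0]
1 pivot among 2 columns.
Only 1 < 2 pivot columns, so the columns are linearly dependent.

no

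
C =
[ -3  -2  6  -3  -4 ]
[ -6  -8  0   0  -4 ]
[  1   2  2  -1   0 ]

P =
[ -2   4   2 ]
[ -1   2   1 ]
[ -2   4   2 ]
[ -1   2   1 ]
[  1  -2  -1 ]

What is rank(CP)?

1

First compute CP:
[[ -5,  10,   5],
 [ 16, -32, -16],
 [ -7,  14,   7]]
Now row reduce the product.
R2 ← R2 + (16/5)·R1: [0, 0, 0]
R3 ← R3 − (7/5)·R1: [0, 0, 0]
1 nonzero row, so rank(CP) = 1.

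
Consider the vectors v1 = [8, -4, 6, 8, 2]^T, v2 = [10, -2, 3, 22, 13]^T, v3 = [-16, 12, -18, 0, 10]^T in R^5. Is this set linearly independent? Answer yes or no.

no

Form the matrix with these vectors as rows and row reduce.
R2 ← R2 − (5/4)·R1: [0, 3, -9/2, 12, 21/2]
R3 ← R3 + (2)·R1: [0, 4, -6, 16, 14]
R3 ← R3 − (4/3)·R2: [0, 0, 0, 0, 0]
2 nonzero rows, so the 3 vectors span a space of dimension 2.
Since 2 < 3, the vectors are linearly dependent.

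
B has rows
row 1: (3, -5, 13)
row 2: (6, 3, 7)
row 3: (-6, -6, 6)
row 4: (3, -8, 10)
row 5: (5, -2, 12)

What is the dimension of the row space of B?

3

Row reduce to echelon form.
R2 ← R2 − (2)·R1: [0, 13, -19]
R3 ← R3 + (2)·R1: [0, -16, 32]
R4 ← R4 − R1: [0, -3, -3]
R5 ← R5 − (5/3)·R1: [0, 19/3, -29/3]
R3 ← R3 + (16/13)·R2: [0, 0, 112/13]
R4 ← R4 + (3/13)·R2: [0, 0, -96/13]
R5 ← R5 − (19/39)·R2: [0, 0, -16/39]
R4 ← R4 + (6/7)·R3: [0, 0, 0]
R5 ← R5 + (1/21)·R3: [0, 0, 0]
Echelon form has 3 nonzero rows, so rank(B) = 3.
The row space has dimension equal to the rank: 3.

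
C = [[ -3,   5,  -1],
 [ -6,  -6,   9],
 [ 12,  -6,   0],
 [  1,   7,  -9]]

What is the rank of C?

Row reduce to echelon form.
R2 ← R2 − (2)·R1: [0, -16, 11]
R3 ← R3 + (4)·R1: [0, 14, -4]
R4 ← R4 + (1/3)·R1: [0, 26/3, -28/3]
R3 ← R3 + (7/8)·R2: [0, 0, 45/8]
R4 ← R4 + (13/24)·R2: [0, 0, -27/8]
R4 ← R4 + (3/5)·R3: [0, 0, 0]
Echelon form has 3 nonzero rows, so rank(C) = 3.

3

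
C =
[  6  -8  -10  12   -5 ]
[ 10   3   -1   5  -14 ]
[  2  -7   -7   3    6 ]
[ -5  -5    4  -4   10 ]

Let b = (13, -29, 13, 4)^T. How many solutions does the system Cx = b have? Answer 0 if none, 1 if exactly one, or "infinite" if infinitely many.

Row reduce the augmented matrix [C | b].
R2 ← R2 − (5/3)·R1: [0, 49/3, 47/3, -15, -17/3, -152/3]
R3 ← R3 − (1/3)·R1: [0, -13/3, -11/3, -1, 23/3, 26/3]
R4 ← R4 + (5/6)·R1: [0, -35/3, -13/3, 6, 35/6, 89/6]
R3 ← R3 + (13/49)·R2: [0, 0, 24/49, -244/49, 302/49, -234/49]
R4 ← R4 + (5/7)·R2: [0, 0, 48/7, -33/7, 25/14, -299/14]
R4 ← R4 − (14)·R3: [0, 0, 0, 65, -169/2, 91/2]
The echelon form has 4 nonzero rows, and every pivot lies in the first 5 columns, so rank(C) = rank([C|b]) = 4.
The system is consistent.
rank = 4 < 5 unknowns, so there are infinitely many solutions.

infinite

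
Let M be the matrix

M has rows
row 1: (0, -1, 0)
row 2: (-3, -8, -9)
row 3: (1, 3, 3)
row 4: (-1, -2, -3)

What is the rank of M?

2

Row reduce to echelon form.
Swap R1 ↔ R2
R3 ← R3 + (1/3)·R1: [0, 1/3, 0]
R4 ← R4 − (1/3)·R1: [0, 2/3, 0]
R3 ← R3 + (1/3)·R2: [0, 0, 0]
R4 ← R4 + (2/3)·R2: [0, 0, 0]
Echelon form has 2 nonzero rows, so rank(M) = 2.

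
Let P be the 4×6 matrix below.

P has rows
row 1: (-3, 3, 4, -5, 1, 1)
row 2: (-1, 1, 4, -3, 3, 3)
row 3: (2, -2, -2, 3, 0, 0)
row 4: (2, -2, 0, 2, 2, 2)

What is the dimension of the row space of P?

2

Row reduce to echelon form.
R2 ← R2 − (1/3)·R1: [0, 0, 8/3, -4/3, 8/3, 8/3]
R3 ← R3 + (2/3)·R1: [0, 0, 2/3, -1/3, 2/3, 2/3]
R4 ← R4 + (2/3)·R1: [0, 0, 8/3, -4/3, 8/3, 8/3]
R3 ← R3 − (1/4)·R2: [0, 0, 0, 0, 0, 0]
R4 ← R4 − R2: [0, 0, 0, 0, 0, 0]
Echelon form has 2 nonzero rows, so rank(P) = 2.
The row space has dimension equal to the rank: 2.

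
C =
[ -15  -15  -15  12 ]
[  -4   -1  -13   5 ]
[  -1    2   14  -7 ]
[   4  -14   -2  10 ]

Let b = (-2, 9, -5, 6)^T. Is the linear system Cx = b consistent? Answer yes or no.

Row reduce the augmented matrix [C | b].
R2 ← R2 − (4/15)·R1: [0, 3, -9, 9/5, 143/15]
R3 ← R3 − (1/15)·R1: [0, 3, 15, -39/5, -73/15]
R4 ← R4 + (4/15)·R1: [0, -18, -6, 66/5, 82/15]
R3 ← R3 − R2: [0, 0, 24, -48/5, -72/5]
R4 ← R4 + (6)·R2: [0, 0, -60, 24, 188/3]
R4 ← R4 + (5/2)·R3: [0, 0, 0, 0, 80/3]
The echelon form has 4 nonzero rows; the last pivot sits in the augmented column, so rank(C) = 3 but rank([C|b]) = 4.
Since the ranks differ, the system is inconsistent.

no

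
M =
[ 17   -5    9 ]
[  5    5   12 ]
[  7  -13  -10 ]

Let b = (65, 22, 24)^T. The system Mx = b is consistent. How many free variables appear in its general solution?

0

Row reduce the augmented matrix [M | b].
R2 ← R2 − (5/17)·R1: [0, 110/17, 159/17, 49/17]
R3 ← R3 − (7/17)·R1: [0, -186/17, -233/17, -47/17]
R3 ← R3 + (93/55)·R2: [0, 0, 116/55, 116/55]
The echelon form has 3 nonzero rows, and every pivot lies in the first 3 columns, so rank(M) = rank([M|b]) = 3.
The system is consistent.
Free variables = (unknowns) − (rank) = 3 − 3 = 0.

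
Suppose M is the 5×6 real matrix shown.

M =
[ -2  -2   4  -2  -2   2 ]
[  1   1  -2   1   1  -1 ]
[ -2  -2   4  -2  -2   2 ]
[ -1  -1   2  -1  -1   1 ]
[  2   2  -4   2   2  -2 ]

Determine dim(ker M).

5

Row reduce to echelon form.
R2 ← R2 + (1/2)·R1: [0, 0, 0, 0, 0, 0]
R3 ← R3 − R1: [0, 0, 0, 0, 0, 0]
R4 ← R4 − (1/2)·R1: [0, 0, 0, 0, 0, 0]
R5 ← R5 + R1: [0, 0, 0, 0, 0, 0]
1 nonzero row, so rank(M) = 1.
M has 6 columns; by rank–nullity, nullity = 6 − 1 = 5.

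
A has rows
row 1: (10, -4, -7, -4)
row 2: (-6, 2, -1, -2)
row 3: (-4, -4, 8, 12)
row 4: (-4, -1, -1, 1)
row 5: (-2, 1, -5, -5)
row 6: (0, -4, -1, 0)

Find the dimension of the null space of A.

Row reduce to echelon form.
R2 ← R2 + (3/5)·R1: [0, -2/5, -26/5, -22/5]
R3 ← R3 + (2/5)·R1: [0, -28/5, 26/5, 52/5]
R4 ← R4 + (2/5)·R1: [0, -13/5, -19/5, -3/5]
R5 ← R5 + (1/5)·R1: [0, 1/5, -32/5, -29/5]
R3 ← R3 − (14)·R2: [0, 0, 78, 72]
R4 ← R4 − (13/2)·R2: [0, 0, 30, 28]
R5 ← R5 + (1/2)·R2: [0, 0, -9, -8]
R6 ← R6 − (10)·R2: [0, 0, 51, 44]
R4 ← R4 − (5/13)·R3: [0, 0, 0, 4/13]
R5 ← R5 + (3/26)·R3: [0, 0, 0, 4/13]
R6 ← R6 − (17/26)·R3: [0, 0, 0, -40/13]
R5 ← R5 − R4: [0, 0, 0, 0]
R6 ← R6 + (10)·R4: [0, 0, 0, 0]
4 nonzero rows, so rank(A) = 4.
A has 4 columns; by rank–nullity, nullity = 4 − 4 = 0.

0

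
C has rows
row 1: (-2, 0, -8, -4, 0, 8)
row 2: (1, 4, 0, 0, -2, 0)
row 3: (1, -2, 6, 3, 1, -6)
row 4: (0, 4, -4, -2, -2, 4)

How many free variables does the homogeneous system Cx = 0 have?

4

Row reduce to echelon form.
R2 ← R2 + (1/2)·R1: [0, 4, -4, -2, -2, 4]
R3 ← R3 + (1/2)·R1: [0, -2, 2, 1, 1, -2]
R3 ← R3 + (1/2)·R2: [0, 0, 0, 0, 0, 0]
R4 ← R4 − R2: [0, 0, 0, 0, 0, 0]
2 nonzero rows, so rank(C) = 2.
C has 6 columns; by rank–nullity, nullity = 6 − 2 = 4.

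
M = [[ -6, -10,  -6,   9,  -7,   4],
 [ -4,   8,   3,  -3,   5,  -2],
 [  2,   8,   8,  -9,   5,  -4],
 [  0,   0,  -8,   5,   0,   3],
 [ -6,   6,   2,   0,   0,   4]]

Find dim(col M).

5

Row reduce to echelon form.
R2 ← R2 − (2/3)·R1: [0, 44/3, 7, -9, 29/3, -14/3]
R3 ← R3 + (1/3)·R1: [0, 14/3, 6, -6, 8/3, -8/3]
R5 ← R5 − R1: [0, 16, 8, -9, 7, 0]
R3 ← R3 − (7/22)·R2: [0, 0, 83/22, -69/22, -9/22, -13/11]
R5 ← R5 − (12/11)·R2: [0, 0, 4/11, 9/11, -39/11, 56/11]
R4 ← R4 + (176/83)·R3: [0, 0, 0, -137/83, -72/83, 41/83]
R5 ← R5 − (8/83)·R3: [0, 0, 0, 93/83, -291/83, 432/83]
R5 ← R5 + (93/137)·R4: [0, 0, 0, 0, -561/137, 759/137]
Echelon form has 5 nonzero rows, so rank(M) = 5.
The column space has dimension equal to the rank: 5.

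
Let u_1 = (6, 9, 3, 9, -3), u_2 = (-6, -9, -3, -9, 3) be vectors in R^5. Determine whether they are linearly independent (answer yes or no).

Form the matrix with these vectors as rows and row reduce.
R2 ← R2 + R1: [0, 0, 0, 0, 0]
1 nonzero row, so the 2 vectors span a space of dimension 1.
Since 1 < 2, the vectors are linearly dependent.

no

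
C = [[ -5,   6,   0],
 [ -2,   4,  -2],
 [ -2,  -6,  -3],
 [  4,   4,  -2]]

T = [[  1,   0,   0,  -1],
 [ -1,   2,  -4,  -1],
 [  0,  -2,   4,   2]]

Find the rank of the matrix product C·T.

2

First compute CT:
[[-11,  12, -24,  -1],
 [ -6,  12, -24,  -6],
 [  4,  -6,  12,   2],
 [  0,  12, -24, -12]]
Now row reduce the product.
R2 ← R2 − (6/11)·R1: [0, 60/11, -120/11, -60/11]
R3 ← R3 + (4/11)·R1: [0, -18/11, 36/11, 18/11]
R3 ← R3 + (3/10)·R2: [0, 0, 0, 0]
R4 ← R4 − (11/5)·R2: [0, 0, 0, 0]
2 nonzero rows, so rank(CT) = 2.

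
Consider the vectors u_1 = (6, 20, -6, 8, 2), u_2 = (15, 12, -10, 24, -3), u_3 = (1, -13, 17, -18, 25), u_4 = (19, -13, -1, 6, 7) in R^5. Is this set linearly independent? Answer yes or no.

yes

Form the matrix with these vectors as rows and row reduce.
R2 ← R2 − (5/2)·R1: [0, -38, 5, 4, -8]
R3 ← R3 − (1/6)·R1: [0, -49/3, 18, -58/3, 74/3]
R4 ← R4 − (19/6)·R1: [0, -229/3, 18, -58/3, 2/3]
R3 ← R3 − (49/114)·R2: [0, 0, 1807/114, -400/19, 534/19]
R4 ← R4 − (229/114)·R2: [0, 0, 907/114, -520/19, 318/19]
R4 ← R4 − (907/1807)·R3: [0, 0, 0, -30360/1807, 4752/1807]
4 nonzero rows, so the 4 vectors span a space of dimension 4.
Since 4 = 4, the vectors are linearly independent.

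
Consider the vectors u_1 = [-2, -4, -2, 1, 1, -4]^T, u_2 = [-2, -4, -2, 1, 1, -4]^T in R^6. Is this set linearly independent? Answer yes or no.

Form the matrix with these vectors as rows and row reduce.
R2 ← R2 − R1: [0, 0, 0, 0, 0, 0]
1 nonzero row, so the 2 vectors span a space of dimension 1.
Since 1 < 2, the vectors are linearly dependent.

no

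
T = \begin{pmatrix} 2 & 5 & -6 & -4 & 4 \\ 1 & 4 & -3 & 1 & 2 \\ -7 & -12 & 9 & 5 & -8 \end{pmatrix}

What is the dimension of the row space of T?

Row reduce to echelon form.
R2 ← R2 − (1/2)·R1: [0, 3/2, 0, 3, 0]
R3 ← R3 + (7/2)·R1: [0, 11/2, -12, -9, 6]
R3 ← R3 − (11/3)·R2: [0, 0, -12, -20, 6]
Echelon form has 3 nonzero rows, so rank(T) = 3.
The row space has dimension equal to the rank: 3.

3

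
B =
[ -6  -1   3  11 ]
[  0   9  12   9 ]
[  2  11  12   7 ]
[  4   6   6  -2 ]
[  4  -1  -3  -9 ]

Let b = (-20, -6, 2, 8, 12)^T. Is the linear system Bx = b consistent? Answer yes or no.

Row reduce the augmented matrix [B | b].
R3 ← R3 + (1/3)·R1: [0, 32/3, 13, 32/3, -14/3]
R4 ← R4 + (2/3)·R1: [0, 16/3, 8, 16/3, -16/3]
R5 ← R5 + (2/3)·R1: [0, -5/3, -1, -5/3, -4/3]
R3 ← R3 − (32/27)·R2: [0, 0, -11/9, 0, 22/9]
R4 ← R4 − (16/27)·R2: [0, 0, 8/9, 0, -16/9]
R5 ← R5 + (5/27)·R2: [0, 0, 11/9, 0, -22/9]
R4 ← R4 + (8/11)·R3: [0, 0, 0, 0, 0]
R5 ← R5 + R3: [0, 0, 0, 0, 0]
The echelon form has 3 nonzero rows, and every pivot lies in the first 4 columns, so rank(B) = rank([B|b]) = 3.
The system is consistent.

yes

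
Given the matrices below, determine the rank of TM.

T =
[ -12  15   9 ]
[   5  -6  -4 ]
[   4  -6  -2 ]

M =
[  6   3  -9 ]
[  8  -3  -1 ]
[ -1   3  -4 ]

2

First compute TM:
[[ 39, -54,  57],
 [-14,  21, -23],
 [-22,  24, -22]]
Now row reduce the product.
R2 ← R2 + (14/39)·R1: [0, 21/13, -33/13]
R3 ← R3 + (22/39)·R1: [0, -84/13, 132/13]
R3 ← R3 + (4)·R2: [0, 0, 0]
2 nonzero rows, so rank(TM) = 2.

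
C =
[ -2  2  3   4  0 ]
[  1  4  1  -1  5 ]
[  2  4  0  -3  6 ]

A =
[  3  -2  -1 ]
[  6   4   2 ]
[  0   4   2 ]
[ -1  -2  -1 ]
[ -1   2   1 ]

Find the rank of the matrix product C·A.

2

First compute CA:
[[  2,  16,   8],
 [ 23,  30,  15],
 [ 27,  30,  15]]
Now row reduce the product.
R2 ← R2 − (23/2)·R1: [0, -154, -77]
R3 ← R3 − (27/2)·R1: [0, -186, -93]
R3 ← R3 − (93/77)·R2: [0, 0, 0]
2 nonzero rows, so rank(CA) = 2.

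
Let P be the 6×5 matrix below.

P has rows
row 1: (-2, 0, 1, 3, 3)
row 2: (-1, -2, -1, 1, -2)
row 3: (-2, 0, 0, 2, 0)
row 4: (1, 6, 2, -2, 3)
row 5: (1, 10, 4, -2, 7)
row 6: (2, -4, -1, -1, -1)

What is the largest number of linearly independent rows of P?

3

Row reduce to echelon form.
R2 ← R2 − (1/2)·R1: [0, -2, -3/2, -1/2, -7/2]
R3 ← R3 − R1: [0, 0, -1, -1, -3]
R4 ← R4 + (1/2)·R1: [0, 6, 5/2, -1/2, 9/2]
R5 ← R5 + (1/2)·R1: [0, 10, 9/2, -1/2, 17/2]
R6 ← R6 + R1: [0, -4, 0, 2, 2]
R4 ← R4 + (3)·R2: [0, 0, -2, -2, -6]
R5 ← R5 + (5)·R2: [0, 0, -3, -3, -9]
R6 ← R6 − (2)·R2: [0, 0, 3, 3, 9]
R4 ← R4 − (2)·R3: [0, 0, 0, 0, 0]
R5 ← R5 − (3)·R3: [0, 0, 0, 0, 0]
R6 ← R6 + (3)·R3: [0, 0, 0, 0, 0]
Echelon form has 3 nonzero rows, so rank(P) = 3.
The rank gives the maximum number of linearly independent rows: 3.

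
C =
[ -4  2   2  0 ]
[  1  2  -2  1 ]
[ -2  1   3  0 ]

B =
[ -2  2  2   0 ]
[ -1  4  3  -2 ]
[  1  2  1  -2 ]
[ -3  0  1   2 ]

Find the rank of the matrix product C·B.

2

First compute CB:
[[  8,   4,   0,  -8],
 [ -9,   6,   7,   2],
 [  6,   6,   2,  -8]]
Now row reduce the product.
R2 ← R2 + (9/8)·R1: [0, 21/2, 7, -7]
R3 ← R3 − (3/4)·R1: [0, 3, 2, -2]
R3 ← R3 − (2/7)·R2: [0, 0, 0, 0]
2 nonzero rows, so rank(CB) = 2.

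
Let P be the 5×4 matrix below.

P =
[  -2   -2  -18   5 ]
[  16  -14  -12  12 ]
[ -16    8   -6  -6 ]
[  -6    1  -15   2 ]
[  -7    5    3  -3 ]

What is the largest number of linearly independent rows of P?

Row reduce to echelon form.
R2 ← R2 + (8)·R1: [0, -30, -156, 52]
R3 ← R3 − (8)·R1: [0, 24, 138, -46]
R4 ← R4 − (3)·R1: [0, 7, 39, -13]
R5 ← R5 − (7/2)·R1: [0, 12, 66, -41/2]
R3 ← R3 + (4/5)·R2: [0, 0, 66/5, -22/5]
R4 ← R4 + (7/30)·R2: [0, 0, 13/5, -13/15]
R5 ← R5 + (2/5)·R2: [0, 0, 18/5, 3/10]
R4 ← R4 − (13/66)·R3: [0, 0, 0, 0]
R5 ← R5 − (3/11)·R3: [0, 0, 0, 3/2]
Swap R4 ↔ R5
Echelon form has 4 nonzero rows, so rank(P) = 4.
The rank gives the maximum number of linearly independent rows: 4.

4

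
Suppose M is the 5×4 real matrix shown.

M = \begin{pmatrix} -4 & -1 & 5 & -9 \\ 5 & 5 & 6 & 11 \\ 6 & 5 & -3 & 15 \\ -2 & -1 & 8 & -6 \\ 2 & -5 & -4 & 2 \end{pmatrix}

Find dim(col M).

4

Row reduce to echelon form.
R2 ← R2 + (5/4)·R1: [0, 15/4, 49/4, -1/4]
R3 ← R3 + (3/2)·R1: [0, 7/2, 9/2, 3/2]
R4 ← R4 − (1/2)·R1: [0, -1/2, 11/2, -3/2]
R5 ← R5 + (1/2)·R1: [0, -11/2, -3/2, -5/2]
R3 ← R3 − (14/15)·R2: [0, 0, -104/15, 26/15]
R4 ← R4 + (2/15)·R2: [0, 0, 107/15, -23/15]
R5 ← R5 + (22/15)·R2: [0, 0, 247/15, -43/15]
R4 ← R4 + (107/104)·R3: [0, 0, 0, 1/4]
R5 ← R5 + (19/8)·R3: [0, 0, 0, 5/4]
R5 ← R5 − (5)·R4: [0, 0, 0, 0]
Echelon form has 4 nonzero rows, so rank(M) = 4.
The column space has dimension equal to the rank: 4.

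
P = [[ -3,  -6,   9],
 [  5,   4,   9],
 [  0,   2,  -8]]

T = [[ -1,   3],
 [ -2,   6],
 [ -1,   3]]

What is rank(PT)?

First compute PT:
[[  6, -18],
 [-22,  66],
 [  4, -12]]
Now row reduce the product.
R2 ← R2 + (11/3)·R1: [0, 0]
R3 ← R3 − (2/3)·R1: [0, 0]
1 nonzero row, so rank(PT) = 1.

1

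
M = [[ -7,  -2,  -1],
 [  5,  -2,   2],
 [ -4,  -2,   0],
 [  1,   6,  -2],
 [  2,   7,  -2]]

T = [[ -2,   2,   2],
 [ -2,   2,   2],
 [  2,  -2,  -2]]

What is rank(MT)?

1

First compute MT:
[[ 16, -16, -16],
 [ -2,   2,   2],
 [ 12, -12, -12],
 [-18,  18,  18],
 [-22,  22,  22]]
Now row reduce the product.
R2 ← R2 + (1/8)·R1: [0, 0, 0]
R3 ← R3 − (3/4)·R1: [0, 0, 0]
R4 ← R4 + (9/8)·R1: [0, 0, 0]
R5 ← R5 + (11/8)·R1: [0, 0, 0]
1 nonzero row, so rank(MT) = 1.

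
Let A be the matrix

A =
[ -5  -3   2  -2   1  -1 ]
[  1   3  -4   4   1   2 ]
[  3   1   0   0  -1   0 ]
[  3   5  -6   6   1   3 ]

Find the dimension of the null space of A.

4

Row reduce to echelon form.
R2 ← R2 + (1/5)·R1: [0, 12/5, -18/5, 18/5, 6/5, 9/5]
R3 ← R3 + (3/5)·R1: [0, -4/5, 6/5, -6/5, -2/5, -3/5]
R4 ← R4 + (3/5)·R1: [0, 16/5, -24/5, 24/5, 8/5, 12/5]
R3 ← R3 + (1/3)·R2: [0, 0, 0, 0, 0, 0]
R4 ← R4 − (4/3)·R2: [0, 0, 0, 0, 0, 0]
2 nonzero rows, so rank(A) = 2.
A has 6 columns; by rank–nullity, nullity = 6 − 2 = 4.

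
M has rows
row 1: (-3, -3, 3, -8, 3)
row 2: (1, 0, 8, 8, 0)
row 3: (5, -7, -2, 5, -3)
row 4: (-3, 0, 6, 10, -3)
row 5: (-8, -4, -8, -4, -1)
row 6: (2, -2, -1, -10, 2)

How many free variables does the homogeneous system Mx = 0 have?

Row reduce to echelon form.
R2 ← R2 + (1/3)·R1: [0, -1, 9, 16/3, 1]
R3 ← R3 + (5/3)·R1: [0, -12, 3, -25/3, 2]
R4 ← R4 − R1: [0, 3, 3, 18, -6]
R5 ← R5 − (8/3)·R1: [0, 4, -16, 52/3, -9]
R6 ← R6 + (2/3)·R1: [0, -4, 1, -46/3, 4]
R3 ← R3 − (12)·R2: [0, 0, -105, -217/3, -10]
R4 ← R4 + (3)·R2: [0, 0, 30, 34, -3]
R5 ← R5 + (4)·R2: [0, 0, 20, 116/3, -5]
R6 ← R6 − (4)·R2: [0, 0, -35, -110/3, 0]
R4 ← R4 + (2/7)·R3: [0, 0, 0, 40/3, -41/7]
R5 ← R5 + (4/21)·R3: [0, 0, 0, 224/9, -145/21]
R6 ← R6 − (1/3)·R3: [0, 0, 0, -113/9, 10/3]
R5 ← R5 − (28/15)·R4: [0, 0, 0, 0, 141/35]
R6 ← R6 + (113/120)·R4: [0, 0, 0, 0, -611/280]
R6 ← R6 + (13/24)·R5: [0, 0, 0, 0, 0]
5 nonzero rows, so rank(M) = 5.
M has 5 columns; by rank–nullity, nullity = 5 − 5 = 0.

0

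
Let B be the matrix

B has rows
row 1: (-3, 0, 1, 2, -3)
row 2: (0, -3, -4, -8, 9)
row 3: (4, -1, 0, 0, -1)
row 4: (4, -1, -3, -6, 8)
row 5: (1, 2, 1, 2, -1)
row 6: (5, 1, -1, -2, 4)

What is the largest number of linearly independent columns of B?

Row reduce to echelon form.
R3 ← R3 + (4/3)·R1: [0, -1, 4/3, 8/3, -5]
R4 ← R4 + (4/3)·R1: [0, -1, -5/3, -10/3, 4]
R5 ← R5 + (1/3)·R1: [0, 2, 4/3, 8/3, -2]
R6 ← R6 + (5/3)·R1: [0, 1, 2/3, 4/3, -1]
R3 ← R3 − (1/3)·R2: [0, 0, 8/3, 16/3, -8]
R4 ← R4 − (1/3)·R2: [0, 0, -1/3, -2/3, 1]
R5 ← R5 + (2/3)·R2: [0, 0, -4/3, -8/3, 4]
R6 ← R6 + (1/3)·R2: [0, 0, -2/3, -4/3, 2]
R4 ← R4 + (1/8)·R3: [0, 0, 0, 0, 0]
R5 ← R5 + (1/2)·R3: [0, 0, 0, 0, 0]
R6 ← R6 + (1/4)·R3: [0, 0, 0, 0, 0]
Echelon form has 3 nonzero rows, so rank(B) = 3.
The rank gives the maximum number of linearly independent columns: 3.

3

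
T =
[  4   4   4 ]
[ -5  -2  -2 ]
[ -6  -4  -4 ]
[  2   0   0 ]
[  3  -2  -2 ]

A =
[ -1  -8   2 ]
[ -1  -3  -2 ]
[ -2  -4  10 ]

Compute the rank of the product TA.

First compute TA:
[[-16, -60,  40],
 [ 11,  54, -26],
 [ 18,  76, -44],
 [ -2, -16,   4],
 [  3, -10, -10]]
Now row reduce the product.
R2 ← R2 + (11/16)·R1: [0, 51/4, 3/2]
R3 ← R3 + (9/8)·R1: [0, 17/2, 1]
R4 ← R4 − (1/8)·R1: [0, -17/2, -1]
R5 ← R5 + (3/16)·R1: [0, -85/4, -5/2]
R3 ← R3 − (2/3)·R2: [0, 0, 0]
R4 ← R4 + (2/3)·R2: [0, 0, 0]
R5 ← R5 + (5/3)·R2: [0, 0, 0]
2 nonzero rows, so rank(TA) = 2.

2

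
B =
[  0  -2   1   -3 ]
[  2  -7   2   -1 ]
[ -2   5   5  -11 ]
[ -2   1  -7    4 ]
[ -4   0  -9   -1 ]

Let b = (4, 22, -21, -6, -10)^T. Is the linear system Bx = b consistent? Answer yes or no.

yes

Row reduce the augmented matrix [B | b].
Swap R1 ↔ R2
R3 ← R3 + R1: [0, -2, 7, -12, 1]
R4 ← R4 + R1: [0, -6, -5, 3, 16]
R5 ← R5 + (2)·R1: [0, -14, -5, -3, 34]
R3 ← R3 − R2: [0, 0, 6, -9, -3]
R4 ← R4 − (3)·R2: [0, 0, -8, 12, 4]
R5 ← R5 − (7)·R2: [0, 0, -12, 18, 6]
R4 ← R4 + (4/3)·R3: [0, 0, 0, 0, 0]
R5 ← R5 + (2)·R3: [0, 0, 0, 0, 0]
The echelon form has 3 nonzero rows, and every pivot lies in the first 4 columns, so rank(B) = rank([B|b]) = 3.
The system is consistent.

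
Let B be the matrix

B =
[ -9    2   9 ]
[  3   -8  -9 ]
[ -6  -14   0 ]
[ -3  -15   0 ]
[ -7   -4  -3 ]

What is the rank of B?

3

Row reduce to echelon form.
R2 ← R2 + (1/3)·R1: [0, -22/3, -6]
R3 ← R3 − (2/3)·R1: [0, -46/3, -6]
R4 ← R4 − (1/3)·R1: [0, -47/3, -3]
R5 ← R5 − (7/9)·R1: [0, -50/9, -10]
R3 ← R3 − (23/11)·R2: [0, 0, 72/11]
R4 ← R4 − (47/22)·R2: [0, 0, 108/11]
R5 ← R5 − (25/33)·R2: [0, 0, -60/11]
R4 ← R4 − (3/2)·R3: [0, 0, 0]
R5 ← R5 + (5/6)·R3: [0, 0, 0]
Echelon form has 3 nonzero rows, so rank(B) = 3.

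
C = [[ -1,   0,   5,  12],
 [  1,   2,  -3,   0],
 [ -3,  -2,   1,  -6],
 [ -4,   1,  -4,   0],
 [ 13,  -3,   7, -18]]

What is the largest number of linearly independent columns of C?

4

Row reduce to echelon form.
R2 ← R2 + R1: [0, 2, 2, 12]
R3 ← R3 − (3)·R1: [0, -2, -14, -42]
R4 ← R4 − (4)·R1: [0, 1, -24, -48]
R5 ← R5 + (13)·R1: [0, -3, 72, 138]
R3 ← R3 + R2: [0, 0, -12, -30]
R4 ← R4 − (1/2)·R2: [0, 0, -25, -54]
R5 ← R5 + (3/2)·R2: [0, 0, 75, 156]
R4 ← R4 − (25/12)·R3: [0, 0, 0, 17/2]
R5 ← R5 + (25/4)·R3: [0, 0, 0, -63/2]
R5 ← R5 + (63/17)·R4: [0, 0, 0, 0]
Echelon form has 4 nonzero rows, so rank(C) = 4.
The rank gives the maximum number of linearly independent columns: 4.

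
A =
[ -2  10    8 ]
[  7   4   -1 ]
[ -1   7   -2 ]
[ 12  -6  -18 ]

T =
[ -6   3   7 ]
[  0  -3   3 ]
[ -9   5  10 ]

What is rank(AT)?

2

First compute AT:
[[-60,   4,  96],
 [-33,   4,  51],
 [ 24, -34,  -6],
 [ 90, -36, -114]]
Now row reduce the product.
R2 ← R2 − (11/20)·R1: [0, 9/5, -9/5]
R3 ← R3 + (2/5)·R1: [0, -162/5, 162/5]
R4 ← R4 + (3/2)·R1: [0, -30, 30]
R3 ← R3 + (18)·R2: [0, 0, 0]
R4 ← R4 + (50/3)·R2: [0, 0, 0]
2 nonzero rows, so rank(AT) = 2.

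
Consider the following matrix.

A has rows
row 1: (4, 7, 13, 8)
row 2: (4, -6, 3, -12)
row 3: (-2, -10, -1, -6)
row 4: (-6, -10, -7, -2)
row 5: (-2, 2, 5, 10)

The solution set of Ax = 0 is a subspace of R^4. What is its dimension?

Row reduce to echelon form.
R2 ← R2 − R1: [0, -13, -10, -20]
R3 ← R3 + (1/2)·R1: [0, -13/2, 11/2, -2]
R4 ← R4 + (3/2)·R1: [0, 1/2, 25/2, 10]
R5 ← R5 + (1/2)·R1: [0, 11/2, 23/2, 14]
R3 ← R3 − (1/2)·R2: [0, 0, 21/2, 8]
R4 ← R4 + (1/26)·R2: [0, 0, 315/26, 120/13]
R5 ← R5 + (11/26)·R2: [0, 0, 189/26, 72/13]
R4 ← R4 − (15/13)·R3: [0, 0, 0, 0]
R5 ← R5 − (9/13)·R3: [0, 0, 0, 0]
3 nonzero rows, so rank(A) = 3.
A has 4 columns; by rank–nullity, nullity = 4 − 3 = 1.

1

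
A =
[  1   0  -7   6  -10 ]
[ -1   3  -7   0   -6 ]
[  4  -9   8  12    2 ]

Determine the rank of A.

Row reduce to echelon form.
R2 ← R2 + R1: [0, 3, -14, 6, -16]
R3 ← R3 − (4)·R1: [0, -9, 36, -12, 42]
R3 ← R3 + (3)·R2: [0, 0, -6, 6, -6]
Echelon form has 3 nonzero rows, so rank(A) = 3.

3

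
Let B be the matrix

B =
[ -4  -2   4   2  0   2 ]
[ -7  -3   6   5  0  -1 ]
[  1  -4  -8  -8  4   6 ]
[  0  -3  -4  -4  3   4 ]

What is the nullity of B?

2

Row reduce to echelon form.
R2 ← R2 − (7/4)·R1: [0, 1/2, -1, 3/2, 0, -9/2]
R3 ← R3 + (1/4)·R1: [0, -9/2, -7, -15/2, 4, 13/2]
R3 ← R3 + (9)·R2: [0, 0, -16, 6, 4, -34]
R4 ← R4 + (6)·R2: [0, 0, -10, 5, 3, -23]
R4 ← R4 − (5/8)·R3: [0, 0, 0, 5/4, 1/2, -7/4]
4 nonzero rows, so rank(B) = 4.
B has 6 columns; by rank–nullity, nullity = 6 − 4 = 2.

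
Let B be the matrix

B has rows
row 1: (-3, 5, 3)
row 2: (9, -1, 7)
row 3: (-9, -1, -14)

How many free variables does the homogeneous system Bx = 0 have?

0

Row reduce to echelon form.
R2 ← R2 + (3)·R1: [0, 14, 16]
R3 ← R3 − (3)·R1: [0, -16, -23]
R3 ← R3 + (8/7)·R2: [0, 0, -33/7]
3 nonzero rows, so rank(B) = 3.
B has 3 columns; by rank–nullity, nullity = 3 − 3 = 0.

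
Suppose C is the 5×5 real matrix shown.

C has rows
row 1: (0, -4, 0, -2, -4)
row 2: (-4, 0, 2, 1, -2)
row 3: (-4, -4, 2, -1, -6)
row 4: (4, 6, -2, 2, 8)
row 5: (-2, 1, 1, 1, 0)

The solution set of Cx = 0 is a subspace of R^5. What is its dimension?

Row reduce to echelon form.
Swap R1 ↔ R2
R3 ← R3 − R1: [0, -4, 0, -2, -4]
R4 ← R4 + R1: [0, 6, 0, 3, 6]
R5 ← R5 − (1/2)·R1: [0, 1, 0, 1/2, 1]
R3 ← R3 − R2: [0, 0, 0, 0, 0]
R4 ← R4 + (3/2)·R2: [0, 0, 0, 0, 0]
R5 ← R5 + (1/4)·R2: [0, 0, 0, 0, 0]
2 nonzero rows, so rank(C) = 2.
C has 5 columns; by rank–nullity, nullity = 5 − 2 = 3.

3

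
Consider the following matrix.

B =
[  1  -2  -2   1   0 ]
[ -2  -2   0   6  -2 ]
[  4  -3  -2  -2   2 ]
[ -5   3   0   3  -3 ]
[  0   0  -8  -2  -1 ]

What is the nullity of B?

Row reduce to echelon form.
R2 ← R2 + (2)·R1: [0, -6, -4, 8, -2]
R3 ← R3 − (4)·R1: [0, 5, 6, -6, 2]
R4 ← R4 + (5)·R1: [0, -7, -10, 8, -3]
R3 ← R3 + (5/6)·R2: [0, 0, 8/3, 2/3, 1/3]
R4 ← R4 − (7/6)·R2: [0, 0, -16/3, -4/3, -2/3]
R4 ← R4 + (2)·R3: [0, 0, 0, 0, 0]
R5 ← R5 + (3)·R3: [0, 0, 0, 0, 0]
3 nonzero rows, so rank(B) = 3.
B has 5 columns; by rank–nullity, nullity = 5 − 3 = 2.

2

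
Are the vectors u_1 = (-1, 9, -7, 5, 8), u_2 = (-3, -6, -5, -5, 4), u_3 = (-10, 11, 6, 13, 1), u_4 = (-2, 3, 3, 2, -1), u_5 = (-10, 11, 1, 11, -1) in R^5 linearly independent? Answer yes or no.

Form the matrix with these vectors as rows and row reduce.
R2 ← R2 − (3)·R1: [0, -33, 16, -20, -20]
R3 ← R3 − (10)·R1: [0, -79, 76, -37, -79]
R4 ← R4 − (2)·R1: [0, -15, 17, -8, -17]
R5 ← R5 − (10)·R1: [0, -79, 71, -39, -81]
R3 ← R3 − (79/33)·R2: [0, 0, 1244/33, 359/33, -1027/33]
R4 ← R4 − (5/11)·R2: [0, 0, 107/11, 12/11, -87/11]
R5 ← R5 − (79/33)·R2: [0, 0, 1079/33, 293/33, -1093/33]
R4 ← R4 − (321/1244)·R3: [0, 0, 0, -2135/1244, 151/1244]
R5 ← R5 − (1079/1244)·R3: [0, 0, 0, -693/1244, -7623/1244]
R5 ← R5 − (99/305)·R4: [0, 0, 0, 0, -1881/305]
5 nonzero rows, so the 5 vectors span a space of dimension 5.
Since 5 = 5, the vectors are linearly independent.

yes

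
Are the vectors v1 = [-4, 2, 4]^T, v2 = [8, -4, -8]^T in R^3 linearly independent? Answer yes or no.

no

Form the matrix with these vectors as rows and row reduce.
R2 ← R2 + (2)·R1: [0, 0, 0]
1 nonzero row, so the 2 vectors span a space of dimension 1.
Since 1 < 2, the vectors are linearly dependent.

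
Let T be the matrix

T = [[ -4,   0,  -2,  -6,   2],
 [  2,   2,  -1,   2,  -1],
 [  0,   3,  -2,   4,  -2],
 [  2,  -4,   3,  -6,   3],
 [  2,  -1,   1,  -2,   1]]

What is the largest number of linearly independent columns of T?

3

Row reduce to echelon form.
R2 ← R2 + (1/2)·R1: [0, 2, -2, -1, 0]
R4 ← R4 + (1/2)·R1: [0, -4, 2, -9, 4]
R5 ← R5 + (1/2)·R1: [0, -1, 0, -5, 2]
R3 ← R3 − (3/2)·R2: [0, 0, 1, 11/2, -2]
R4 ← R4 + (2)·R2: [0, 0, -2, -11, 4]
R5 ← R5 + (1/2)·R2: [0, 0, -1, -11/2, 2]
R4 ← R4 + (2)·R3: [0, 0, 0, 0, 0]
R5 ← R5 + R3: [0, 0, 0, 0, 0]
Echelon form has 3 nonzero rows, so rank(T) = 3.
The rank gives the maximum number of linearly independent columns: 3.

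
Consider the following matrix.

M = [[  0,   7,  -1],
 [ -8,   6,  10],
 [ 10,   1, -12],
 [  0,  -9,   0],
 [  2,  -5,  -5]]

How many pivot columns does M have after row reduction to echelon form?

3

Row reduce to echelon form.
Swap R1 ↔ R2
R3 ← R3 + (5/4)·R1: [0, 17/2, 1/2]
R5 ← R5 + (1/4)·R1: [0, -7/2, -5/2]
R3 ← R3 − (17/14)·R2: [0, 0, 12/7]
R4 ← R4 + (9/7)·R2: [0, 0, -9/7]
R5 ← R5 + (1/2)·R2: [0, 0, -3]
R4 ← R4 + (3/4)·R3: [0, 0, 0]
R5 ← R5 + (7/4)·R3: [0, 0, 0]
Echelon form has 3 nonzero rows, so rank(M) = 3.
Each nonzero row contributes one pivot column: 3 pivot columns.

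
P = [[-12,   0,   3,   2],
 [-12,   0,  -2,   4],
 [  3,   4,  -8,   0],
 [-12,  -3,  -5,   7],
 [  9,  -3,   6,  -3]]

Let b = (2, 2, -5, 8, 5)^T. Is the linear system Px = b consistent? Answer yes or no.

no

Row reduce the augmented matrix [P | b].
R2 ← R2 − R1: [0, 0, -5, 2, 0]
R3 ← R3 + (1/4)·R1: [0, 4, -29/4, 1/2, -9/2]
R4 ← R4 − R1: [0, -3, -8, 5, 6]
R5 ← R5 + (3/4)·R1: [0, -3, 33/4, -3/2, 13/2]
Swap R2 ↔ R3
R4 ← R4 + (3/4)·R2: [0, 0, -215/16, 43/8, 21/8]
R5 ← R5 + (3/4)·R2: [0, 0, 45/16, -9/8, 25/8]
R4 ← R4 − (43/16)·R3: [0, 0, 0, 0, 21/8]
R5 ← R5 + (9/16)·R3: [0, 0, 0, 0, 25/8]
R5 ← R5 − (25/21)·R4: [0, 0, 0, 0, 0]
The echelon form has 4 nonzero rows; the last pivot sits in the augmented column, so rank(P) = 3 but rank([P|b]) = 4.
Since the ranks differ, the system is inconsistent.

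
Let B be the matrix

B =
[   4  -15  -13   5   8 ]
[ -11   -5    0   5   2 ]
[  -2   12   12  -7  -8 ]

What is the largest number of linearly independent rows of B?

3

Row reduce to echelon form.
R2 ← R2 + (11/4)·R1: [0, -185/4, -143/4, 75/4, 24]
R3 ← R3 + (1/2)·R1: [0, 9/2, 11/2, -9/2, -4]
R3 ← R3 + (18/185)·R2: [0, 0, 374/185, -99/37, -308/185]
Echelon form has 3 nonzero rows, so rank(B) = 3.
The rank gives the maximum number of linearly independent rows: 3.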